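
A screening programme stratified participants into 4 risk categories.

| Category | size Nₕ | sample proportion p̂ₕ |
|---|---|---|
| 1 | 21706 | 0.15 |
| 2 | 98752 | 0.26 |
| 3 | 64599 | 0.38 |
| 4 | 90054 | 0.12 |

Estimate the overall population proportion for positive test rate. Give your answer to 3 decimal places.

0.234

Wₕ = Nₕ/N with N = 275111: 0.0789, 0.3590, 0.2348, 0.3273.
p̂_st = 0.0789·0.15 + 0.3590·0.26 + 0.2348·0.38 + 0.3273·0.12 ≈ 0.23367... → 0.234.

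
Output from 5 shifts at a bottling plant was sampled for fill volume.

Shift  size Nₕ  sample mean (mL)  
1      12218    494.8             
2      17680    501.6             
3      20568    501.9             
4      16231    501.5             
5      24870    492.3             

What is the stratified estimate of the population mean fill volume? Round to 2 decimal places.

x̄_st = (Σ Nₕx̄ₕ) / (Σ Nₕ) = (12218·494.8 + 17680·501.6 + 20568·501.9 + 16231·501.5 + 24870·492.3) / 91567
= 45620181.1 / 91567 = 498.2164... → 498.22.

498.22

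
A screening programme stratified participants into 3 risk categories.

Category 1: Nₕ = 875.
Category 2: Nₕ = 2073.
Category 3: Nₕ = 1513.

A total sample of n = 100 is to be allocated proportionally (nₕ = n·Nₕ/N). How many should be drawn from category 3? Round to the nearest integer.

34

N = 875 + 2073 + 1513 = 4461.
n_3 = 100·1513/4461 = 33.916... → 34.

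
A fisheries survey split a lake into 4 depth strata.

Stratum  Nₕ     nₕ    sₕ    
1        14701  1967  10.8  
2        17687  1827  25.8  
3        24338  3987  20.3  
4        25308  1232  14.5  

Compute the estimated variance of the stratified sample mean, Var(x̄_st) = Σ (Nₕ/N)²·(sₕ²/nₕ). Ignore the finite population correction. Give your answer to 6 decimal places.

N = 82034. Term for each stratum: Wₕ²sₕ²/nₕ.
Var(x̄_st) = 0.001904360 + 0.016936413 + 0.009097621 + 0.016242511 = 0.044180905 → 0.044181.

0.044181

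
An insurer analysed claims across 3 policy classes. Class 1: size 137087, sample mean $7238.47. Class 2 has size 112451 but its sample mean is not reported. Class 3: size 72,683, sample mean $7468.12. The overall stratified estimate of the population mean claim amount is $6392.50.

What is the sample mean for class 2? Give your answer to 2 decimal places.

N = 137087 + 112451 + 72683 = 322221.
Overall total = μ·N = 6392.50·322221 = 2059797742.5.
Subtract the known strata: 137087·7238.47 + 72683·7468.12 = 1535105502.85.
Remaining total for class 2: 2059797742.5 − 1535105502.85 = 524692239.65.
Divide by its size: 524692239.65 / 112451 = 4665.9633... → 4665.96.

4665.96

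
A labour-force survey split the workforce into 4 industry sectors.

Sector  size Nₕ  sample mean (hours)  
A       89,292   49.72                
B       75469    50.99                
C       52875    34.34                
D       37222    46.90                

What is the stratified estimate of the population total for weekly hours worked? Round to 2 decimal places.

A: 89292·49.72 = 4439598.24
B: 75469·50.99 = 3848164.31
C: 52875·34.34 = 1815727.5
D: 37222·46.90 = 1745711.8
τ̂ = Σ Nₕx̄ₕ = 11849201.85.

11849201.85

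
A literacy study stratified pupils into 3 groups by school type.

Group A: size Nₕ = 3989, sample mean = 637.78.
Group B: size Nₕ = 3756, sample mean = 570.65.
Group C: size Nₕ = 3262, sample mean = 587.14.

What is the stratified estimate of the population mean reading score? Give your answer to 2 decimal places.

N = 3989 + 3756 + 3262 = 11007.
Weight each subgroup mean by Nₕ/N and sum.
Σ Nₕx̄ₕ = 3989·637.78 + 3756·570.65 + 3262·587.14 = 2544104.42 + 2143361.4 + 1915250.68 = 6602716.5.
Divide by N: 6602716.5 / 11007 = 599.8652... → 599.87.

599.87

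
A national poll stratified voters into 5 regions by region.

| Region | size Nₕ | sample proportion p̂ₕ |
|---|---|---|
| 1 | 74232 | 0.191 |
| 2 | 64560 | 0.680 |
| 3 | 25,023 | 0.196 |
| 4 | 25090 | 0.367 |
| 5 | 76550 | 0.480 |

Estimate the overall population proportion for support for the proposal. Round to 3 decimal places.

N = 74232 + 64560 + 25023 + 25090 + 76550 = 265455.
Overall proportion = Σ (Nₕ/N)·p̂ₕ.
Σ Nₕp̂ₕ = 14178.312 + 43900.8 + 4904.508 + 9208.03 + 36744 = 108935.65.
108935.65 / 265455 = 0.41037... → 0.410.

0.410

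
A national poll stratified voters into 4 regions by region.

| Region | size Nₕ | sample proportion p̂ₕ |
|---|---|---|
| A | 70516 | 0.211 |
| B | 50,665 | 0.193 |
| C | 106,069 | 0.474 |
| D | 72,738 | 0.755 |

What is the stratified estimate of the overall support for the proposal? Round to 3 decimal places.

0.433

Wₕ = Nₕ/N with N = 299988: 0.2351, 0.1689, 0.3536, 0.2425.
p̂_st = 0.2351·0.211 + 0.1689·0.193 + 0.3536·0.474 + 0.2425·0.755 ≈ 0.43285... → 0.433.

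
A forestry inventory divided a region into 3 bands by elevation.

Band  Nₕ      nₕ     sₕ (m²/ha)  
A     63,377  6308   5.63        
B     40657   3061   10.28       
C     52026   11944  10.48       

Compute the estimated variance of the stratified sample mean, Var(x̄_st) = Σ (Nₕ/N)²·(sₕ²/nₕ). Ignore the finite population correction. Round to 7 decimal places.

0.0041939

N = 156060; Wₕ = Nₕ/N.
band A: (63377/156060)²·5.63²/6308 = 0.0008287151
band B: (40657/156060)²·10.28²/3061 = 0.0023432054
band C: (52026/156060)²·10.48²/11944 = 0.0010219519
Sum = 0.0041938723 → 0.0041939.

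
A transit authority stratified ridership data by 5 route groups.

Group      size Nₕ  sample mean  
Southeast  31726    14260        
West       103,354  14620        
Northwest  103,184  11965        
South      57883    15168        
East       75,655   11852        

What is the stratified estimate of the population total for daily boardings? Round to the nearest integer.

4972677204

Population total = Σ Nₕ·x̄ₕ (each stratum's size times its mean).
31726·14260 + 103354·14620 + 103184·11965 + 57883·15168 + 75655·11852 = 452412760 + 1511035480 + 1234596560 + 877969344 + 896663060 = 4972677204.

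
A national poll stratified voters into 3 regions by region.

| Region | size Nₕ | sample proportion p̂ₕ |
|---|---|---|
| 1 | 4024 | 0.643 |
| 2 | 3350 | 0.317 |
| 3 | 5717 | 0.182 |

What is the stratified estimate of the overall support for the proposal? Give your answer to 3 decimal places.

N = 4024 + 3350 + 5717 = 13091.
Overall proportion = Σ (Nₕ/N)·p̂ₕ.
Σ Nₕp̂ₕ = 2587.432 + 1061.95 + 1040.494 = 4689.876.
4689.876 / 13091 = 0.35825... → 0.358.

0.358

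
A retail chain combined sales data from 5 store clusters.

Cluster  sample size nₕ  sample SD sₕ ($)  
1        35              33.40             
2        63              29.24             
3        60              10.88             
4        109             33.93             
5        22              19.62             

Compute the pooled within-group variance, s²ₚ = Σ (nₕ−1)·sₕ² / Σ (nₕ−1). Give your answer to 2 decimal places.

811.06

Degrees of freedom: 34 + 62 + 59 + 108 + 21 = 284.
Σ(nₕ−1)sₕ² = 34·1115.56 + 62·854.9776 + 59·118.3744 + 108·1151.2449 + 21·384.9444 = 230340.0224.
s²ₚ = 230340.0224 / 284 = 811.0564... → 811.06.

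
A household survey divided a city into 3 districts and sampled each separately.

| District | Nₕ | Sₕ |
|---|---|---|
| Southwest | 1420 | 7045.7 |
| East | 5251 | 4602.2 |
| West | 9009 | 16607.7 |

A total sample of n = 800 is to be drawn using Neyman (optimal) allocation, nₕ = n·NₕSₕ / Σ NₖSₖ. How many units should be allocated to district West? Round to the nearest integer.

651

Σ NₕSₕ = 1420·7045.7 + 5251·4602.2 + 9009·16607.7 = 183789815.5.
Share for West: 149618769.3/183789815.5 = 0.81408.
n_West = 800 × 0.81408 = 651.260... → 651.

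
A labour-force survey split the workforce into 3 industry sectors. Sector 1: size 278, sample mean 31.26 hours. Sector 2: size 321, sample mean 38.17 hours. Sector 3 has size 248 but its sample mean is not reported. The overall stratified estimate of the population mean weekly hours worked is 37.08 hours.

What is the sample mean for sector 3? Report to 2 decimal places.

N = 278 + 321 + 248 = 847.
Overall total = μ·N = 37.08·847 = 31406.76.
Subtract the known strata: 278·31.26 + 321·38.17 = 20942.85.
Remaining total for sector 3: 31406.76 − 20942.85 = 10463.91.
Divide by its size: 10463.91 / 248 = 42.1932... → 42.19.

42.19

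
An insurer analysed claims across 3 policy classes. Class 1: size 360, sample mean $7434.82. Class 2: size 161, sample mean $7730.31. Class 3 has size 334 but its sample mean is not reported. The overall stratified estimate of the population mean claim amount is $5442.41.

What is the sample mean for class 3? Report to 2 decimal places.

N = 360 + 161 + 334 = 855.
Overall total = μ·N = 5442.41·855 = 4653260.55.
Subtract the known strata: 360·7434.82 + 161·7730.31 = 3921115.11.
Remaining total for class 3: 4653260.55 − 3921115.11 = 732145.44.
Divide by its size: 732145.44 / 334 = 2192.0522... → 2192.05.

2192.05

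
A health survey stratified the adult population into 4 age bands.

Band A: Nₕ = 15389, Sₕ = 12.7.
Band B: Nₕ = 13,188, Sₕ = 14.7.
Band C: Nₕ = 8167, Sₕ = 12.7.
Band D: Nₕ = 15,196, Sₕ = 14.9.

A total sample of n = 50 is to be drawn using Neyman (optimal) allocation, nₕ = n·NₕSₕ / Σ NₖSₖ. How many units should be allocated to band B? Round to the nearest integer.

13

Σ NₕSₕ = 15389·12.7 + 13188·14.7 + 8167·12.7 + 15196·14.9 = 719445.2.
Share for B: 193863.6/719445.2 = 0.26946.
n_B = 50 × 0.26946 = 13.473... → 13.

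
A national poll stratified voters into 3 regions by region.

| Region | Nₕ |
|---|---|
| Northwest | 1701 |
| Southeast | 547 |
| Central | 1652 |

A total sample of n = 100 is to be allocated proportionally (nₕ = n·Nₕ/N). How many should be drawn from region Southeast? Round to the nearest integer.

14

Share of region Southeast = 547/3900 = 0.14026.
Allocate 100 × 0.14026 = 14.026... → 14.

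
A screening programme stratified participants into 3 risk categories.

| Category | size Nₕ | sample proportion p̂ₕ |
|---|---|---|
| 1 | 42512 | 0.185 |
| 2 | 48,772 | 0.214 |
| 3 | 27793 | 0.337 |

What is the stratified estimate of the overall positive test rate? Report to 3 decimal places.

0.232

N = 42512 + 48772 + 27793 = 119077.
Overall proportion = Σ (Nₕ/N)·p̂ₕ.
Σ Nₕp̂ₕ = 7864.72 + 10437.208 + 9366.241 = 27668.169.
27668.169 / 119077 = 0.23236... → 0.232.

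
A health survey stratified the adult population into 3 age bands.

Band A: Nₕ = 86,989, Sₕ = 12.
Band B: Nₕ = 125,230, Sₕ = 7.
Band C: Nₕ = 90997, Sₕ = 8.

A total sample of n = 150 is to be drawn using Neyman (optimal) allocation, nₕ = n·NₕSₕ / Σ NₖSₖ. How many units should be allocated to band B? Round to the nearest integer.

50

Σ NₕSₕ = 86989·12 + 125230·7 + 90997·8 = 2648454.
Share for B: 876610/2648454 = 0.33099.
n_B = 150 × 0.33099 = 49.648... → 50.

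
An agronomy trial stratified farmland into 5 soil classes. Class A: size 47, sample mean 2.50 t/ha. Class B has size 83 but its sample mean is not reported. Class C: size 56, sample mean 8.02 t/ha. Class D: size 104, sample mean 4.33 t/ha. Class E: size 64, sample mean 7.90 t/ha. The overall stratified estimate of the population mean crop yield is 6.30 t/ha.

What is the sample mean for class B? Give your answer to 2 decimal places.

8.53

N = 47 + 83 + 56 + 104 + 64 = 354.
Overall total = μ·N = 6.30·354 = 2230.2.
Subtract the known strata: 47·2.50 + 56·8.02 + 104·4.33 + 64·7.90 = 1522.54.
Remaining total for class B: 2230.2 − 1522.54 = 707.66.
Divide by its size: 707.66 / 83 = 8.5260... → 8.53.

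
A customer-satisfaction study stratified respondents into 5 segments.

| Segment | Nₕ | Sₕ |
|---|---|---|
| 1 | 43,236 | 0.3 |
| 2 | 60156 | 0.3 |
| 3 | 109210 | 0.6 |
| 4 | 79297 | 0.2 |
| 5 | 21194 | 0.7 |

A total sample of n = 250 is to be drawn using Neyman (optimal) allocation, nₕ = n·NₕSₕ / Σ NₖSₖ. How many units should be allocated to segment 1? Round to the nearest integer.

25

1: NₕSₕ = 43236·0.3 = 12970.8
2: NₕSₕ = 60156·0.3 = 18046.8
3: NₕSₕ = 109210·0.6 = 65526
4: NₕSₕ = 79297·0.2 = 15859.4
5: NₕSₕ = 21194·0.7 = 14835.8
Σ NₕSₕ = 127238.8.
n_1 = 250·12970.8/127238.8 = 25.485... → 25.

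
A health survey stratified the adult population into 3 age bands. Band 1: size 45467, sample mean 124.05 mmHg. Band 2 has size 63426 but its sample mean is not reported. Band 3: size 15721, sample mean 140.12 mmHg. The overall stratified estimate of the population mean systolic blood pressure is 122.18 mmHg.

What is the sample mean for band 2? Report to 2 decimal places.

Σ Nₕx̄ₕ = N·μ, so 63426·x̄_2 = 124614·122.18 − (45467·124.05 + 15721·140.12).
= 15225338.52 − 7843007.87 = 7382330.65.
x̄_2 = 7382330.65 / 63426 = 116.3928... → 116.39.

116.39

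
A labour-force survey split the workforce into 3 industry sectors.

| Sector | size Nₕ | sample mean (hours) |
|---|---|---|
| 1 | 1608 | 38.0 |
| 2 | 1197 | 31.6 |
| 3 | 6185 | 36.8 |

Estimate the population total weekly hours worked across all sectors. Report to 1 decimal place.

Population total = Σ Nₕ·x̄ₕ (each stratum's size times its mean).
1608·38.0 + 1197·31.6 + 6185·36.8 = 61104 + 37825.2 + 227608 = 326537.2.

326537.2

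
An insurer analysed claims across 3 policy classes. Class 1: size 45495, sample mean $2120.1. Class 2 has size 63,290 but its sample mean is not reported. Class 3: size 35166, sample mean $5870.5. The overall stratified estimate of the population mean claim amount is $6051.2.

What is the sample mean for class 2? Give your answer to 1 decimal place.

8977.4

N = 45495 + 63290 + 35166 = 143951.
Overall total = μ·N = 6051.2·143951 = 871076291.2.
Subtract the known strata: 45495·2120.1 + 35166·5870.5 = 302895952.5.
Remaining total for class 2: 871076291.2 − 302895952.5 = 568180338.7.
Divide by its size: 568180338.7 / 63290 = 8977.411... → 8977.4.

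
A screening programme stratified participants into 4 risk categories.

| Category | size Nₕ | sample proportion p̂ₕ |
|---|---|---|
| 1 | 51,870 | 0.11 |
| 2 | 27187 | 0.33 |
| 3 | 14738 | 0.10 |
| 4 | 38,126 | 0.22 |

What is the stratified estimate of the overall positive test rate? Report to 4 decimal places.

0.1860

N = 51870 + 27187 + 14738 + 38126 = 131921.
Overall proportion = Σ (Nₕ/N)·p̂ₕ.
Σ Nₕp̂ₕ = 5705.7 + 8971.71 + 1473.8 + 8387.72 = 24538.93.
24538.93 / 131921 = 0.186012... → 0.1860.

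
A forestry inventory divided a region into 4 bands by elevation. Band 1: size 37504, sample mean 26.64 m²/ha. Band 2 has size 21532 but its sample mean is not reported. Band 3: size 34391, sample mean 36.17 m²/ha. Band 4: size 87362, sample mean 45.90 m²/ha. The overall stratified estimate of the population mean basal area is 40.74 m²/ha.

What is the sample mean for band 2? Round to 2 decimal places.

N = 37504 + 21532 + 34391 + 87362 = 180789.
Overall total = μ·N = 40.74·180789 = 7365343.86.
Subtract the known strata: 37504·26.64 + 34391·36.17 + 87362·45.90 = 6252944.83.
Remaining total for band 2: 7365343.86 − 6252944.83 = 1112399.03.
Divide by its size: 1112399.03 / 21532 = 51.6626... → 51.66.

51.66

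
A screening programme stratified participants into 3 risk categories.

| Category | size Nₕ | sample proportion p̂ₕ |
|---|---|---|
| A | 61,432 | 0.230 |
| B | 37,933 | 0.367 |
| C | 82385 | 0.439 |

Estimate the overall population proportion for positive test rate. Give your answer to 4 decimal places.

Wₕ = Nₕ/N with N = 181750: 0.3380, 0.2087, 0.4533.
p̂_st = 0.3380·0.230 + 0.2087·0.367 + 0.4533·0.439 ≈ 0.353330... → 0.3533.

0.3533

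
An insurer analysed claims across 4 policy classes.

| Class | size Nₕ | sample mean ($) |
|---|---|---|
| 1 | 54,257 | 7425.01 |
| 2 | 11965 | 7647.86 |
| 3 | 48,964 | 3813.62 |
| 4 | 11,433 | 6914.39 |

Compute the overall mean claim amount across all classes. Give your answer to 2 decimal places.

N = 126619; weights Wₕ = Nₕ/N = (0.4285, 0.0945, 0.3867, 0.0903).
x̄_st = Σ Wₕ·x̄ₕ = 0.4285·7425.01 + 0.0945·7647.86 + 0.3867·3813.62 + 0.0903·6914.39 ≈ 6003.4254...
→ 6003.43.

6003.43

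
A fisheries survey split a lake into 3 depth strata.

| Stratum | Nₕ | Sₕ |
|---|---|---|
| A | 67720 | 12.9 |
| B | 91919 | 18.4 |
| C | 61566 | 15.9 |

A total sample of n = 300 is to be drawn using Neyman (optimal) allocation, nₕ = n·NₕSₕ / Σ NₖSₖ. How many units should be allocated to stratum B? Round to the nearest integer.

143

A: NₕSₕ = 67720·12.9 = 873588
B: NₕSₕ = 91919·18.4 = 1691309.6
C: NₕSₕ = 61566·15.9 = 978899.4
Σ NₕSₕ = 3543797.
n_B = 300·1691309.6/3543797 = 143.178... → 143.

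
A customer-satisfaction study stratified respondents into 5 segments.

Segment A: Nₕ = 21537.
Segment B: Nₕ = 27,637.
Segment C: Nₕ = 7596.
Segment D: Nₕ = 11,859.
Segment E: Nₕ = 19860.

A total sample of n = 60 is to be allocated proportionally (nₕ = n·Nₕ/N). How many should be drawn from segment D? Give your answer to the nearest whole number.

N = 21537 + 27637 + 7596 + 11859 + 19860 = 88489.
n_D = 60·11859/88489 = 8.041... → 8.

8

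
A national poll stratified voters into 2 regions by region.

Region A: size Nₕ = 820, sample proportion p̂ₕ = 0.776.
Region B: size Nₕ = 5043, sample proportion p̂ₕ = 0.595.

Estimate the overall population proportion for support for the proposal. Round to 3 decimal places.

Wₕ = Nₕ/N with N = 5863: 0.1399, 0.8601.
p̂_st = 0.1399·0.776 + 0.8601·0.595 ≈ 0.62031... → 0.620.

0.620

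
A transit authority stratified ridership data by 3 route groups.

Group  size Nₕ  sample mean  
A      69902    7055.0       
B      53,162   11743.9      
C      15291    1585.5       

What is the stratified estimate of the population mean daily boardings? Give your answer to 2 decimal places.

8252.19

x̄_st = (Σ Nₕx̄ₕ) / (Σ Nₕ) = (69902·7055.0 + 53162·11743.9 + 15291·1585.5) / 138355
= 1141731702.3 / 138355 = 8252.1897... → 8252.19.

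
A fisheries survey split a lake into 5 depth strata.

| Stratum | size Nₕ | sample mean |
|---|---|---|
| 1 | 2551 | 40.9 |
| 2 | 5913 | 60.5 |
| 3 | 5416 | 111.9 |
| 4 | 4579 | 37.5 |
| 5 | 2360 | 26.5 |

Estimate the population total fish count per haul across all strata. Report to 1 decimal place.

Population total = Σ Nₕ·x̄ₕ (each stratum's size times its mean).
2551·40.9 + 5913·60.5 + 5416·111.9 + 4579·37.5 + 2360·26.5 = 104335.9 + 357736.5 + 606050.4 + 171712.5 + 62540 = 1302375.3.

1302375.3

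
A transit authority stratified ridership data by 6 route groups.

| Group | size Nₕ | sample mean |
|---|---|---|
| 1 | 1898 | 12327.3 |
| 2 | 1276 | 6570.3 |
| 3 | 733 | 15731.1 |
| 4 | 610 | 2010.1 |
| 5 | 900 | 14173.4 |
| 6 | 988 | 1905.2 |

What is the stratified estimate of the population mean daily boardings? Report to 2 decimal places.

9239.09

N = 6405; weights Wₕ = Nₕ/N = (0.2963, 0.1992, 0.1144, 0.0952, 0.1405, 0.1543).
x̄_st = Σ Wₕ·x̄ₕ = 0.2963·12327.3 + 0.1992·6570.3 + 0.1144·15731.1 + 0.0952·2010.1 + 0.1405·14173.4 + 0.1543·1905.2 ≈ 9239.0903...
→ 9239.09.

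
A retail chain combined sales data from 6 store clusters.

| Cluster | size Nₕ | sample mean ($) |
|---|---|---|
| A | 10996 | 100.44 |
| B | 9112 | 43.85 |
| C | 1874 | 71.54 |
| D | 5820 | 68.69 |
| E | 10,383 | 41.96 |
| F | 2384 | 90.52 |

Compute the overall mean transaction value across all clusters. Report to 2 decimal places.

N = 10996 + 9112 + 1874 + 5820 + 10383 + 2384 = 40569.
Weight each subgroup mean by Nₕ/N and sum.
Σ Nₕx̄ₕ = 10996·100.44 + 9112·43.85 + 1874·71.54 + 5820·68.69 + 10383·41.96 + 2384·90.52 = 1104438.24 + 399561.2 + 134065.96 + 399775.8 + 435670.68 + 215799.68 = 2689311.56.
Divide by N: 2689311.56 / 40569 = 66.2898... → 66.29.

66.29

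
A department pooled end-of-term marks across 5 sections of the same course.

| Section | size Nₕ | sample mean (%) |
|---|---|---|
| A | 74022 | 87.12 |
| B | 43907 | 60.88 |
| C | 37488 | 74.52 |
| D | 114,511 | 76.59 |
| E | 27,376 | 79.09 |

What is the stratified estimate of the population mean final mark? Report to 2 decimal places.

76.86

N = 74022 + 43907 + 37488 + 114511 + 27376 = 297304.
The stratified mean weights each stratum mean by its population share Nₕ/N.
Σ Nₕx̄ₕ = 74022·87.12 + 43907·60.88 + 37488·74.52 + 114511·76.59 + 27376·79.09 = 6448796.64 + 2673058.16 + 2793605.76 + 8770397.49 + 2165167.84 = 22851025.89.
Divide by N: 22851025.89 / 297304 = 76.8608... → 76.86.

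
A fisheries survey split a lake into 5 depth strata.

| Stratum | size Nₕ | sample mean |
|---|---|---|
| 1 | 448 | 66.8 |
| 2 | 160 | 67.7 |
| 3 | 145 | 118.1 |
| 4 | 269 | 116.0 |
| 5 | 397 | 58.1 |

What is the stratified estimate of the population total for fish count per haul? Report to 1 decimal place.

112152.6

Estimate total by summing Nₕ·x̄ₕ over strata.
448·66.8 + 160·67.7 + 145·118.1 + 269·116.0 + 397·58.1 = 29926.4 + 10832 + 17124.5 + 31204 + 23065.7 = 112152.6.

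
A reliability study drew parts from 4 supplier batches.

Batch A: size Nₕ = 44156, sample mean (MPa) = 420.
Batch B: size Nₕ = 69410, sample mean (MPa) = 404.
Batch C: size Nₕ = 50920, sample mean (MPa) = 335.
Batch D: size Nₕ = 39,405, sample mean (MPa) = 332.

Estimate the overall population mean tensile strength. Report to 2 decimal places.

x̄_st = (Σ Nₕx̄ₕ) / (Σ Nₕ) = (44156·420 + 69410·404 + 50920·335 + 39405·332) / 203891
= 76727820 / 203891 = 376.3178... → 376.32.

376.32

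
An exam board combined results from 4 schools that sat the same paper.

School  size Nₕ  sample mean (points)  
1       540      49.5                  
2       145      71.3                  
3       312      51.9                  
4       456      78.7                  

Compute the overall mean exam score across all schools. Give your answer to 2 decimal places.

61.35

N = 540 + 145 + 312 + 456 = 1453.
Weight each subgroup mean by Nₕ/N and sum.
Σ Nₕx̄ₕ = 540·49.5 + 145·71.3 + 312·51.9 + 456·78.7 = 26730 + 10338.5 + 16192.8 + 35887.2 = 89148.5.
Divide by N: 89148.5 / 1453 = 61.3548... → 61.35.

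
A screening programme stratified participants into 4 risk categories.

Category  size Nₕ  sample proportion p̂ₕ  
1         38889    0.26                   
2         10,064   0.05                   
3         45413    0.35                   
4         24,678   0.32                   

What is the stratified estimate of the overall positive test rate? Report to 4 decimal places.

Wₕ = Nₕ/N with N = 119044: 0.3267, 0.0845, 0.3815, 0.2073.
p̂_st = 0.3267·0.26 + 0.0845·0.05 + 0.3815·0.35 + 0.2073·0.32 ≈ 0.289018... → 0.2890.

0.2890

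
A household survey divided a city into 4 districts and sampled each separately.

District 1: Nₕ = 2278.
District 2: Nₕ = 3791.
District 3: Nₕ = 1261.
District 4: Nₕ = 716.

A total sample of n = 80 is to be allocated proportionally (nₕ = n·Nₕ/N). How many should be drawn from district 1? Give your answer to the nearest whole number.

N = 2278 + 3791 + 1261 + 716 = 8046.
n_1 = 80·2278/8046 = 22.650... → 23.

23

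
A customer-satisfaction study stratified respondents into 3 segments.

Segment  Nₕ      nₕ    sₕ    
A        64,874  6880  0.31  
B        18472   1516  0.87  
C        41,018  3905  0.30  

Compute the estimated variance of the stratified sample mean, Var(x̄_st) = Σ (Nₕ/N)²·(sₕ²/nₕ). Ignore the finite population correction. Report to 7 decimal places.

N = 124364; Wₕ = Nₕ/N.
segment A: (64874/124364)²·0.31²/6880 = 0.0000038009
segment B: (18472/124364)²·0.87²/1516 = 0.0000110148
segment C: (41018/124364)²·0.30²/3905 = 0.0000025072
Sum = 0.0000173229 → 0.0000173.

0.0000173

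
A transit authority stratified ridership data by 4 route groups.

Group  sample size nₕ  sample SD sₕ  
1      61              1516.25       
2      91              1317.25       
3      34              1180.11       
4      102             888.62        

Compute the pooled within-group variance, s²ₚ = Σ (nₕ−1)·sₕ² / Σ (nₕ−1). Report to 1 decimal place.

1: (61−1)·1516.25² = 60·2299014.0625 = 137940843.75
2: (91−1)·1317.25² = 90·1735147.5625 = 156163280.625
3: (34−1)·1180.11² = 33·1392659.6121 = 45957767.1993
4: (102−1)·888.62² = 101·789645.5044 = 79754195.9444
Numerator = 419816087.5187; denominator = Σ(nₕ−1) = 284.
s²ₚ = 419816087.5187/284 = 1478225.660... → 1478225.7.

1478225.7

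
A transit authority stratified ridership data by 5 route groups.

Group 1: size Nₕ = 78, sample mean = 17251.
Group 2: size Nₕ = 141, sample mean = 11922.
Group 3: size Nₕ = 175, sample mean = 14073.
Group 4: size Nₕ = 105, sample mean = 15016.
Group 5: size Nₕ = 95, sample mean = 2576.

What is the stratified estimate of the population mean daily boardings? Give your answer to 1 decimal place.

12307.7

N = 78 + 141 + 175 + 105 + 95 = 594.
Weight each subgroup mean by Nₕ/N and sum.
Σ Nₕx̄ₕ = 78·17251 + 141·11922 + 175·14073 + 105·15016 + 95·2576 = 1345578 + 1681002 + 2462775 + 1576680 + 244720 = 7310755.
Divide by N: 7310755 / 594 = 12307.668... → 12307.7.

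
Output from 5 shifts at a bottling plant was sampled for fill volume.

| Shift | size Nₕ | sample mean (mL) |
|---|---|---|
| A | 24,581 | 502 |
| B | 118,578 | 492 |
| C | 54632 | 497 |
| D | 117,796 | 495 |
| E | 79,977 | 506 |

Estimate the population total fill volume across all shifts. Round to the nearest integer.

A: 24581·502 = 12339662
B: 118578·492 = 58340376
C: 54632·497 = 27152104
D: 117796·495 = 58309020
E: 79977·506 = 40468362
τ̂ = Σ Nₕx̄ₕ = 196609524.

196609524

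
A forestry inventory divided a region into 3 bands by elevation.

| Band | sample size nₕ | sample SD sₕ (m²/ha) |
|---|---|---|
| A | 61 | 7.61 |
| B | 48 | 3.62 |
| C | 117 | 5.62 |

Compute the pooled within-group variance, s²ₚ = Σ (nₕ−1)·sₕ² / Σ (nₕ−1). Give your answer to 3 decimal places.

34.773

Degrees of freedom: 60 + 47 + 116 = 223.
Σ(nₕ−1)sₕ² = 60·57.9121 + 47·13.1044 + 116·31.5844 = 7754.4232.
s²ₚ = 7754.4232 / 223 = 34.77320... → 34.773.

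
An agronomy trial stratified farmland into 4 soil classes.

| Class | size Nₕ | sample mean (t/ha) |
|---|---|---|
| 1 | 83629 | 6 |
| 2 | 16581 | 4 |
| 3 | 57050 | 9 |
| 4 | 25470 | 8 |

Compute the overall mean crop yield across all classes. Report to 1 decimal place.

7.0

N = 182730; weights Wₕ = Nₕ/N = (0.4577, 0.0907, 0.3122, 0.1394).
x̄_st = Σ Wₕ·x̄ₕ = 0.4577·6 + 0.0907·4 + 0.3122·9 + 0.1394·8 ≈ 7.034...
→ 7.0.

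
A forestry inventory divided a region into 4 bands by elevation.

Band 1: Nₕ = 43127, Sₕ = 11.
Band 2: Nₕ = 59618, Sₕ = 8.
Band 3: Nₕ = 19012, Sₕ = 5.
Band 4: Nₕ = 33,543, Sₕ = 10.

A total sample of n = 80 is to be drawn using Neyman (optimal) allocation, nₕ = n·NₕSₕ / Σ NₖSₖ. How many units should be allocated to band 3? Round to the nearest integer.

6

1: NₕSₕ = 43127·11 = 474397
2: NₕSₕ = 59618·8 = 476944
3: NₕSₕ = 19012·5 = 95060
4: NₕSₕ = 33543·10 = 335430
Σ NₕSₕ = 1381831.
n_3 = 80·95060/1381831 = 5.503... → 6.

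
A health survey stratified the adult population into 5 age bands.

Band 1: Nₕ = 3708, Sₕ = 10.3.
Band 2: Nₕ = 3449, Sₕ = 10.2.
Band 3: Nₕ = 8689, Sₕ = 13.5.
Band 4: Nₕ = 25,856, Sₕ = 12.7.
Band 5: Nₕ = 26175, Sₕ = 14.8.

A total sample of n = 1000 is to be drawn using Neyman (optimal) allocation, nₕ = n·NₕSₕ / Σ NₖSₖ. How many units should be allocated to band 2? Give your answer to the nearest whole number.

1: NₕSₕ = 3708·10.3 = 38192.4
2: NₕSₕ = 3449·10.2 = 35179.8
3: NₕSₕ = 8689·13.5 = 117301.5
4: NₕSₕ = 25856·12.7 = 328371.2
5: NₕSₕ = 26175·14.8 = 387390
Σ NₕSₕ = 906434.9.
n_2 = 1000·35179.8/906434.9 = 38.811... → 39.

39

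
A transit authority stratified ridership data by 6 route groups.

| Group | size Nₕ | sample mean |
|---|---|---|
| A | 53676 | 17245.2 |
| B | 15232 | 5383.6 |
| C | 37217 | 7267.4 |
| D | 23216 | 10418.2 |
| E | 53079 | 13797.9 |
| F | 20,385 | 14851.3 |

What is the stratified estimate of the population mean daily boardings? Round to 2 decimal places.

N = 202805; weights Wₕ = Nₕ/N = (0.2647, 0.0751, 0.1835, 0.1145, 0.2617, 0.1005).
x̄_st = Σ Wₕ·x̄ₕ = 0.2647·17245.2 + 0.0751·5383.6 + 0.1835·7267.4 + 0.1145·10418.2 + 0.2617·13797.9 + 0.1005·14851.3 ≈ 12598.8935...
→ 12598.89.

12598.89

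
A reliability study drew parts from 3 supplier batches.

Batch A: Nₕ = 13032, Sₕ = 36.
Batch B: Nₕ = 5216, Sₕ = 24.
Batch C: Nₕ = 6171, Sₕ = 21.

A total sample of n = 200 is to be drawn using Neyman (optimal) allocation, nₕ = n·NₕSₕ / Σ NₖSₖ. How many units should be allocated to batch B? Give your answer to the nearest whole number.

Σ NₕSₕ = 13032·36 + 5216·24 + 6171·21 = 723927.
Share for B: 125184/723927 = 0.17292.
n_B = 200 × 0.17292 = 34.585... → 35.

35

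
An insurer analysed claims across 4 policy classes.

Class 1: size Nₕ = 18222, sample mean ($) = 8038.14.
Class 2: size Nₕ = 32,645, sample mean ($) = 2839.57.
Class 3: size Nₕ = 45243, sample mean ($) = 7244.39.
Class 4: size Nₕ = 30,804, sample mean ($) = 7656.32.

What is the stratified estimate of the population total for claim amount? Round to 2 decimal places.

1: 18222·8038.14 = 146470987.08
2: 32645·2839.57 = 92697762.65
3: 45243·7244.39 = 327757936.77
4: 30804·7656.32 = 235845281.28
τ̂ = Σ Nₕx̄ₕ = 802771967.78.

802771967.78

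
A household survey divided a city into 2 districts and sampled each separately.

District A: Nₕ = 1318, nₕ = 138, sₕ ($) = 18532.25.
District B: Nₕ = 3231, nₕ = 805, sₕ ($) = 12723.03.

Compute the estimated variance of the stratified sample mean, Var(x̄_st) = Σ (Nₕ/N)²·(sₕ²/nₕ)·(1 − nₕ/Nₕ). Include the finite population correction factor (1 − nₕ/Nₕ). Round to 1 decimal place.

263213.1

N = 4549; Wₕ = Nₕ/N.
district A: (1318/4549)²·18532.25²/138·(1 − 138/1318) = 187043.5592
district B: (3231/4549)²·12723.03²/805·(1 − 805/3231) = 76169.4997
Sum = 263213.0589 → 263213.1.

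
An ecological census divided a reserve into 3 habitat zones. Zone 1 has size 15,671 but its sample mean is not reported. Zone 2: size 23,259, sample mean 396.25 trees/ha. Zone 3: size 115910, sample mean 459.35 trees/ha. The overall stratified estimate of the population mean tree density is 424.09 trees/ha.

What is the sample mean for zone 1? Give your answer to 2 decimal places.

Σ Nₕx̄ₕ = N·μ, so 15671·x̄_1 = 154840·424.09 − (23259·396.25 + 115910·459.35).
= 65666095.6 − 62459637.25 = 3206458.35.
x̄_1 = 3206458.35 / 15671 = 204.6110... → 204.61.

204.61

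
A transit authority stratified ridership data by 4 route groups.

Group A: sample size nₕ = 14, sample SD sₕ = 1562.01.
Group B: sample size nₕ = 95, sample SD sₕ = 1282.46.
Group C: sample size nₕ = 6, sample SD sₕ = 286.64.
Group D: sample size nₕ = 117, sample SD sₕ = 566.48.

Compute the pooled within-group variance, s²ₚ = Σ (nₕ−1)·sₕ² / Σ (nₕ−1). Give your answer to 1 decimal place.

Degrees of freedom: 13 + 94 + 5 + 116 = 228.
Σ(nₕ−1)sₕ² = 13·2439875.2401 + 94·1644703.6516 + 5·82162.4896 + 116·320899.5904 = 223955686.3061.
s²ₚ = 223955686.3061 / 228 = 982261.782... → 982261.8.

982261.8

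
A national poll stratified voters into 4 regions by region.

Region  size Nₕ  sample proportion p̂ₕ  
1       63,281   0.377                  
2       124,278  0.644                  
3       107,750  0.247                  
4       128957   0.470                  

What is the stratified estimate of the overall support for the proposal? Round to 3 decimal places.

Wₕ = Nₕ/N with N = 424266: 0.1492, 0.2929, 0.2540, 0.3040.
p̂_st = 0.1492·0.377 + 0.2929·0.644 + 0.2540·0.247 + 0.3040·0.470 ≈ 0.45046... → 0.450.

0.450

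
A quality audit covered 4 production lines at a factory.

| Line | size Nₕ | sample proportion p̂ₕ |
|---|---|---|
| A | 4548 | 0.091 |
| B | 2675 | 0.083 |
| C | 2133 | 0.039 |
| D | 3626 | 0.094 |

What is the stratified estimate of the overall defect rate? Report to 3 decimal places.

0.082

N = 4548 + 2675 + 2133 + 3626 = 12982.
Overall proportion = Σ (Nₕ/N)·p̂ₕ.
Σ Nₕp̂ₕ = 413.868 + 222.025 + 83.187 + 340.844 = 1059.924.
1059.924 / 12982 = 0.08165... → 0.082.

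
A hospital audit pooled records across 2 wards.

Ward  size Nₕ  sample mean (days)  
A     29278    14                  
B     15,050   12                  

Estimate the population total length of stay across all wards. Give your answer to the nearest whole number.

Estimate total by summing Nₕ·x̄ₕ over strata.
29278·14 + 15050·12 = 409892 + 180600 = 590492.

590492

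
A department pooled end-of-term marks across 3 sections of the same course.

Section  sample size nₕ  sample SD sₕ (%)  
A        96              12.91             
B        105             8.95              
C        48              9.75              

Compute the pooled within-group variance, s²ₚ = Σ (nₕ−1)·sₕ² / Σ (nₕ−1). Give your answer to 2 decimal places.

116.39

Degrees of freedom: 95 + 104 + 47 = 246.
Σ(nₕ−1)sₕ² = 95·166.6681 + 104·80.1025 + 47·95.0625 = 28632.067.
s²ₚ = 28632.067 / 246 = 116.3905... → 116.39.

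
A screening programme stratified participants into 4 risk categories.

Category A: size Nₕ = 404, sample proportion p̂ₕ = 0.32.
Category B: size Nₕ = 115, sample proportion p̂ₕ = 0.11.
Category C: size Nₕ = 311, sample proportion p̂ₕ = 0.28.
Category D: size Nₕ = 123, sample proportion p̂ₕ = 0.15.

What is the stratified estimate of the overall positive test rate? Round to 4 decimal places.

0.2597

N = 404 + 115 + 311 + 123 = 953.
Overall proportion = Σ (Nₕ/N)·p̂ₕ.
Σ Nₕp̂ₕ = 129.28 + 12.65 + 87.08 + 18.45 = 247.46.
247.46 / 953 = 0.259664... → 0.2597.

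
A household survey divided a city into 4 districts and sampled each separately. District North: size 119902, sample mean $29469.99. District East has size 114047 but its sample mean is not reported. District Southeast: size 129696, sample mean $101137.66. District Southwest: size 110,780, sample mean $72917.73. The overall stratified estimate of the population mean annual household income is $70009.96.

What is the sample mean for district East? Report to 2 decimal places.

N = 119902 + 114047 + 129696 + 110780 = 474425.
Overall total = μ·N = 70009.96·474425 = 33214475273.
Subtract the known strata: 119902·29469.99 + 129696·101137.66 + 110780·72917.73 = 24728486821.74.
Remaining total for district East: 33214475273 − 24728486821.74 = 8485988451.26.
Divide by its size: 8485988451.26 / 114047 = 74407.8183... → 74407.82.

74407.82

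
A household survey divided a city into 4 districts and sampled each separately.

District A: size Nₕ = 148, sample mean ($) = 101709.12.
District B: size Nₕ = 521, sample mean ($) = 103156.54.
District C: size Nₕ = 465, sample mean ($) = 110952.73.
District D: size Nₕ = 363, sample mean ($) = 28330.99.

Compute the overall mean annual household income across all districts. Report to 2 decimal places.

87291.03

N = 1497; weights Wₕ = Nₕ/N = (0.0989, 0.3480, 0.3106, 0.2425).
x̄_st = Σ Wₕ·x̄ₕ = 0.0989·101709.12 + 0.3480·103156.54 + 0.3106·110952.73 + 0.2425·28330.99 ≈ 87291.0327...
→ 87291.03.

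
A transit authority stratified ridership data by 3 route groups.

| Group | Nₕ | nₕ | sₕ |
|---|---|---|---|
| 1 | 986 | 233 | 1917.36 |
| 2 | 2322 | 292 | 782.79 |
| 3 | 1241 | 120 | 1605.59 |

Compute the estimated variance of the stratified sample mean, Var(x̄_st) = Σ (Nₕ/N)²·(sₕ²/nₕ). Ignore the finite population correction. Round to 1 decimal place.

2886.8

N = 4549. Term for each stratum: Wₕ²sₕ²/nₕ.
Var(x̄_st) = 741.2648 + 546.7644 + 1598.8207 = 2886.8499 → 2886.8.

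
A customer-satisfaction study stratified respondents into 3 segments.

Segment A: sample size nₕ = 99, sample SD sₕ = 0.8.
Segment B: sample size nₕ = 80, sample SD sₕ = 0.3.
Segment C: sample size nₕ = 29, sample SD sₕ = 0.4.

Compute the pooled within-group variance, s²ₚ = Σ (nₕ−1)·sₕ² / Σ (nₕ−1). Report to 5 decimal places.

0.36249

Degrees of freedom: 98 + 79 + 28 = 205.
Σ(nₕ−1)sₕ² = 98·0.64 + 79·0.09 + 28·0.16 = 74.31.
s²ₚ = 74.31 / 205 = 0.3624878... → 0.36249.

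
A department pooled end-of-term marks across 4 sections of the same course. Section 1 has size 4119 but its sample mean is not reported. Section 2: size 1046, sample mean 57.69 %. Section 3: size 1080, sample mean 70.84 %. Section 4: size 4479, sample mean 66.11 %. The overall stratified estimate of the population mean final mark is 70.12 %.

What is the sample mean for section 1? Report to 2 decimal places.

77.45

N = 4119 + 1046 + 1080 + 4479 = 10724.
Overall total = μ·N = 70.12·10724 = 751966.88.
Subtract the known strata: 1046·57.69 + 1080·70.84 + 4479·66.11 = 432957.63.
Remaining total for section 1: 751966.88 − 432957.63 = 319009.25.
Divide by its size: 319009.25 / 4119 = 77.4482... → 77.45.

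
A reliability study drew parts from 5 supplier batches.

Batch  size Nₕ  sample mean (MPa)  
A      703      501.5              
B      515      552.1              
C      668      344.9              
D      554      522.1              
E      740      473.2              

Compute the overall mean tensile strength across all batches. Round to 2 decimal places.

N = 3180; weights Wₕ = Nₕ/N = (0.2211, 0.1619, 0.2101, 0.1742, 0.2327).
x̄_st = Σ Wₕ·x̄ₕ = 0.2211·501.5 + 0.1619·552.1 + 0.2101·344.9 + 0.1742·522.1 + 0.2327·473.2 ≈ 473.8021...
→ 473.80.

473.80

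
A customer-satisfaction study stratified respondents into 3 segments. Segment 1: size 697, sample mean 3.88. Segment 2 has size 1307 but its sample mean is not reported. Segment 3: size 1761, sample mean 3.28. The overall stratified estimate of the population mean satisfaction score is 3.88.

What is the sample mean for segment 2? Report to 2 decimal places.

N = 697 + 1307 + 1761 = 3765.
Overall total = μ·N = 3.88·3765 = 14608.2.
Subtract the known strata: 697·3.88 + 1761·3.28 = 8480.44.
Remaining total for segment 2: 14608.2 − 8480.44 = 6127.76.
Divide by its size: 6127.76 / 1307 = 4.6884... → 4.69.

4.69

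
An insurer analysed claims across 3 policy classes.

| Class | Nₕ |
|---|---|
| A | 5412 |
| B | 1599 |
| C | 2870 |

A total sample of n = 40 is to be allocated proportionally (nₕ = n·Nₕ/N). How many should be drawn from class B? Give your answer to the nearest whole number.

N = 5412 + 1599 + 2870 = 9881.
n_B = 40·1599/9881 = 6.473... → 6.

6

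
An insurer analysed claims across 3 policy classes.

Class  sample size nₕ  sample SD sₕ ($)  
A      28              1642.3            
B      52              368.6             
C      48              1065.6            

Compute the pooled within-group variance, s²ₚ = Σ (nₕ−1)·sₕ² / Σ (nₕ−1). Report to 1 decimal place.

Degrees of freedom: 27 + 51 + 47 = 125.
Σ(nₕ−1)sₕ² = 27·2697149.29 + 51·135865.96 + 47·1135503.36 = 133120852.71.
s²ₚ = 133120852.71 / 125 = 1064966.822... → 1064966.8.

1064966.8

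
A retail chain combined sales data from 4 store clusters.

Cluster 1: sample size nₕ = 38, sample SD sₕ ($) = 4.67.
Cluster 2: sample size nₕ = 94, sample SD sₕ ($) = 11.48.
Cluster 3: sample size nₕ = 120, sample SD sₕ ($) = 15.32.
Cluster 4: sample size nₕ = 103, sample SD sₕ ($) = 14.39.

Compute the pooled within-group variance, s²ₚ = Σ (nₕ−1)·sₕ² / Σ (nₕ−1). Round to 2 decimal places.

176.96

1: (38−1)·4.67² = 37·21.8089 = 806.9293
2: (94−1)·11.48² = 93·131.7904 = 12256.5072
3: (120−1)·15.32² = 119·234.7024 = 27929.5856
4: (103−1)·14.39² = 102·207.0721 = 21121.3542
Numerator = 62114.3763; denominator = Σ(nₕ−1) = 351.
s²ₚ = 62114.3763/351 = 176.9640... → 176.96.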